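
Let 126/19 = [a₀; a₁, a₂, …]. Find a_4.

126 = 6·19 + 12   →  a_0 = 6
19 = 1·12 + 7   →  a_1 = 1
12 = 1·7 + 5   →  a_2 = 1
7 = 1·5 + 2   →  a_3 = 1
5 = 2·2 + 1   →  a_4 = 2

2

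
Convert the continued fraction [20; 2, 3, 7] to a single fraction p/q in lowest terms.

Fold from the inside: start with 7/1.
  3 + 1/7 = 22/7
  2 + 7/22 = 51/22
  20 + 22/51 = 1042/51

1042/51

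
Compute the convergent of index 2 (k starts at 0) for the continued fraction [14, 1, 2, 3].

44/3

Using pₖ = aₖpₖ₋₁ + pₖ₋₂, qₖ = aₖqₖ₋₁ + qₖ₋₂ (with p₋₁=1, p₋₂=0, q₋₁=0, q₋₂=1):
  k=0: a=14, p=14, q=1
  k=1: a=1, p=15, q=1
  k=2: a=2, p=44, q=3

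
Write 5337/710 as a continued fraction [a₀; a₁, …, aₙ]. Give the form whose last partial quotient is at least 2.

5337 = 7*710 + 367
710 = 1*367 + 343
367 = 1*343 + 24
343 = 14*24 + 7
24 = 3*7 + 3
7 = 2*3 + 1
3 = 3*1 + 0  (stop)
So 5337/710 = [7; 1, 1, 14, 3, 2, 3].

[7; 1, 1, 14, 3, 2, 3]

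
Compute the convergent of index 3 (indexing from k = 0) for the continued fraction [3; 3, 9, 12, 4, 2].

Using pₖ = aₖpₖ₋₁ + pₖ₋₂, qₖ = aₖqₖ₋₁ + qₖ₋₂ (with p₋₁=1, p₋₂=0, q₋₁=0, q₋₂=1):
  k=0: a=3, p=3, q=1
  k=1: a=3, p=10, q=3
  k=2: a=9, p=93, q=28
  k=3: a=12, p=1126, q=339

1126/339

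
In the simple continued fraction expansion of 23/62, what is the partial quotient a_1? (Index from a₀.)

2

23 = 0·62 + 23   →  a_0 = 0
62 = 2·23 + 16   →  a_1 = 2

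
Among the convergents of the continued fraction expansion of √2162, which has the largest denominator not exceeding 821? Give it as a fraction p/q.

17297/372

√2162 = [46; 2, 92, …] (period length 2).
Convergents:
  p_0/q_0 = 46/1
  p_1/q_1 = 93/2
  p_2/q_2 = 8602/185
  p_3/q_3 = 17297/372
  p_4/q_4 = 1599926/34409
q_3 = 372 ≤ 821 < 34409 = q_4, so the answer is 17297/372.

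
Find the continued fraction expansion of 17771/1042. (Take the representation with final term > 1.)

[17; 18, 3, 1, 1, 3, 2]

17771 = 17*1042 + 57
1042 = 18*57 + 16
57 = 3*16 + 9
16 = 1*9 + 7
9 = 1*7 + 2
7 = 3*2 + 1
2 = 2*1 + 0  (stop)
So 17771/1042 = [17; 18, 3, 1, 1, 3, 2].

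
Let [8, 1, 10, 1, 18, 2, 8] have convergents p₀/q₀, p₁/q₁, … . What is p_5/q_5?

4155/466

Using pₖ = aₖpₖ₋₁ + pₖ₋₂, qₖ = aₖqₖ₋₁ + qₖ₋₂ (with p₋₁=1, p₋₂=0, q₋₁=0, q₋₂=1):
  k=0: a=8, p=8, q=1
  k=1: a=1, p=9, q=1
  k=2: a=10, p=98, q=11
  k=3: a=1, p=107, q=12
  k=4: a=18, p=2024, q=227
  k=5: a=2, p=4155, q=466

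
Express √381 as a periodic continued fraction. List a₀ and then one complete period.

a₀ = ⌊√381⌋ = 19.
With m₀=0, d₀=1 and mₖ₊₁ = dₖaₖ − mₖ, dₖ₊₁ = (n − mₖ₊₁²)/dₖ, aₖ₊₁ = ⌊(a₀+mₖ₊₁)/dₖ₊₁⌋:
  k=1: m=19, d=20, a=1
  k=2: m=1, d=19, a=1
  k=3: m=18, d=3, a=12
  k=4: m=18, d=19, a=1
  k=5: m=1, d=20, a=1
  k=6: m=19, d=1, a=38
d=1 and a=2a₀=38 at k=6, so the next step gives (m, d) = (19, 20) again — its k=1 value — and the period has length 6.

[19; 1, 1, 12, 1, 1, 38]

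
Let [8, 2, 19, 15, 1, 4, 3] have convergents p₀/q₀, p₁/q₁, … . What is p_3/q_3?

4982/587

Using pₖ = aₖpₖ₋₁ + pₖ₋₂, qₖ = aₖqₖ₋₁ + qₖ₋₂ (with p₋₁=1, p₋₂=0, q₋₁=0, q₋₂=1):
  k=0: a=8, p=8, q=1
  k=1: a=2, p=17, q=2
  k=2: a=19, p=331, q=39
  k=3: a=15, p=4982, q=587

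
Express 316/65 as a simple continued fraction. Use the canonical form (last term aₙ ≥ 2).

316 = 4×65 + 56
65 = 1×56 + 9
56 = 6×9 + 2
9 = 4×2 + 1
2 = 2×1 + 0  (stop)
So 316/65 = [4; 1, 6, 4, 2].

[4; 1, 6, 4, 2]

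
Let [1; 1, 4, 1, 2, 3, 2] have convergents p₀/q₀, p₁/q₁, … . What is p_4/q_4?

31/17

Using pₖ = aₖpₖ₋₁ + pₖ₋₂, qₖ = aₖqₖ₋₁ + qₖ₋₂ (with p₋₁=1, p₋₂=0, q₋₁=0, q₋₂=1):
  k=0: a=1, p=1, q=1
  k=1: a=1, p=2, q=1
  k=2: a=4, p=9, q=5
  k=3: a=1, p=11, q=6
  k=4: a=2, p=31, q=17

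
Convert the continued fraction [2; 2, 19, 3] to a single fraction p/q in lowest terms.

296/119

Using pₖ = aₖpₖ₋₁ + pₖ₋₂ and qₖ = aₖqₖ₋₁ + qₖ₋₂:
  k=0: a=2, p=2, q=1
  k=1: a=2, p=5, q=2
  k=2: a=19, p=97, q=39
  k=3: a=3, p=296, q=119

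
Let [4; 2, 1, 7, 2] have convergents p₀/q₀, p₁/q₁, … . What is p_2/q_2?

Using pₖ = aₖpₖ₋₁ + pₖ₋₂, qₖ = aₖqₖ₋₁ + qₖ₋₂ (with p₋₁=1, p₋₂=0, q₋₁=0, q₋₂=1):
  k=0: a=4, p=4, q=1
  k=1: a=2, p=9, q=2
  k=2: a=1, p=13, q=3

13/3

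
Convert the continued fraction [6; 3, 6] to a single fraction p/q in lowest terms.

120/19

Using pₖ = aₖpₖ₋₁ + pₖ₋₂ and qₖ = aₖqₖ₋₁ + qₖ₋₂:
  k=0: a=6, p=6, q=1
  k=1: a=3, p=19, q=3
  k=2: a=6, p=120, q=19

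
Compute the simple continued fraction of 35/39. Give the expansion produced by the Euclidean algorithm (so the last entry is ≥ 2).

[0; 1, 8, 1, 3]

35 = 0·39 + 35
39 = 1·35 + 4
35 = 8·4 + 3
4 = 1·3 + 1
3 = 3·1 + 0  (stop)
So 35/39 = [0; 1, 8, 1, 3].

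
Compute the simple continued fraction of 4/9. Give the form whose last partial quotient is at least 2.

4 = 0×9 + 4
9 = 2×4 + 1
4 = 4×1 + 0  (stop)
So 4/9 = [0; 2, 4].

[0; 2, 4]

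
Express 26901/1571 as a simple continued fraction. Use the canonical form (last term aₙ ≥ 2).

[17; 8, 10, 4, 1, 3]

26901 = 17*1571 + 194
1571 = 8*194 + 19
194 = 10*19 + 4
19 = 4*4 + 3
4 = 1*3 + 1
3 = 3*1 + 0  (stop)
So 26901/1571 = [17; 8, 10, 4, 1, 3].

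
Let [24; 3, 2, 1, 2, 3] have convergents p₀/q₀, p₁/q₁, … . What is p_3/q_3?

243/10

Using pₖ = aₖpₖ₋₁ + pₖ₋₂, qₖ = aₖqₖ₋₁ + qₖ₋₂ (with p₋₁=1, p₋₂=0, q₋₁=0, q₋₂=1):
  k=0: a=24, p=24, q=1
  k=1: a=3, p=73, q=3
  k=2: a=2, p=170, q=7
  k=3: a=1, p=243, q=10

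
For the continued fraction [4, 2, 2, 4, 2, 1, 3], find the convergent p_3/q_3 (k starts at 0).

97/22

Using pₖ = aₖpₖ₋₁ + pₖ₋₂, qₖ = aₖqₖ₋₁ + qₖ₋₂ (with p₋₁=1, p₋₂=0, q₋₁=0, q₋₂=1):
  k=0: a=4, p=4, q=1
  k=1: a=2, p=9, q=2
  k=2: a=2, p=22, q=5
  k=3: a=4, p=97, q=22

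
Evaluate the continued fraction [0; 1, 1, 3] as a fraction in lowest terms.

4/7

Using pₖ = aₖpₖ₋₁ + pₖ₋₂ and qₖ = aₖqₖ₋₁ + qₖ₋₂:
  k=0: a=0, p=0, q=1
  k=1: a=1, p=1, q=1
  k=2: a=1, p=1, q=2
  k=3: a=3, p=4, q=7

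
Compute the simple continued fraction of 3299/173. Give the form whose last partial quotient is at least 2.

[19; 14, 2, 2, 2]

3299 = 19·173 + 12
173 = 14·12 + 5
12 = 2·5 + 2
5 = 2·2 + 1
2 = 2·1 + 0  (stop)
So 3299/173 = [19; 14, 2, 2, 2].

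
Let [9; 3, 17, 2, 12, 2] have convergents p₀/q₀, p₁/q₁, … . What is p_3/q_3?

Using pₖ = aₖpₖ₋₁ + pₖ₋₂, qₖ = aₖqₖ₋₁ + qₖ₋₂ (with p₋₁=1, p₋₂=0, q₋₁=0, q₋₂=1):
  k=0: a=9, p=9, q=1
  k=1: a=3, p=28, q=3
  k=2: a=17, p=485, q=52
  k=3: a=2, p=998, q=107

998/107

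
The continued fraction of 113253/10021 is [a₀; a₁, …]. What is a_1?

113253 = 11·10021 + 3022   →  a_0 = 11
10021 = 3·3022 + 955   →  a_1 = 3

3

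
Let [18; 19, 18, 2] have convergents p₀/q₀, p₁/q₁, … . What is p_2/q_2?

6192/343

Using pₖ = aₖpₖ₋₁ + pₖ₋₂, qₖ = aₖqₖ₋₁ + qₖ₋₂ (with p₋₁=1, p₋₂=0, q₋₁=0, q₋₂=1):
  k=0: a=18, p=18, q=1
  k=1: a=19, p=343, q=19
  k=2: a=18, p=6192, q=343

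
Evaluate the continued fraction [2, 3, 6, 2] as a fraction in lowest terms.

95/41

Fold from the inside: start with 2/1.
  6 + 1/2 = 13/2
  3 + 2/13 = 41/13
  2 + 13/41 = 95/41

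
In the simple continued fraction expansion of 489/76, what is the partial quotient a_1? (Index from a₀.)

489 = 6·76 + 33   →  a_0 = 6
76 = 2·33 + 10   →  a_1 = 2

2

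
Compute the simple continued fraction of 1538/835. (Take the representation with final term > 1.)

[1; 1, 5, 3, 14, 3]

1538 = 1*835 + 703
835 = 1*703 + 132
703 = 5*132 + 43
132 = 3*43 + 3
43 = 14*3 + 1
3 = 3*1 + 0  (stop)
So 1538/835 = [1; 1, 5, 3, 14, 3].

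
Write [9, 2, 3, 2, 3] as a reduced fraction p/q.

519/55

Fold from the inside: start with 3/1.
  2 + 1/3 = 7/3
  3 + 3/7 = 24/7
  2 + 7/24 = 55/24
  9 + 24/55 = 519/55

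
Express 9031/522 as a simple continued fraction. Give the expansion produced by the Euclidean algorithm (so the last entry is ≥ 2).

[17; 3, 3, 12, 1, 3]

9031 = 17×522 + 157
522 = 3×157 + 51
157 = 3×51 + 4
51 = 12×4 + 3
4 = 1×3 + 1
3 = 3×1 + 0  (stop)
So 9031/522 = [17; 3, 3, 12, 1, 3].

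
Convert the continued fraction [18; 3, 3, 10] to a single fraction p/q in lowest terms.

Using pₖ = aₖpₖ₋₁ + pₖ₋₂ and qₖ = aₖqₖ₋₁ + qₖ₋₂:
  k=0: a=18, p=18, q=1
  k=1: a=3, p=55, q=3
  k=2: a=3, p=183, q=10
  k=3: a=10, p=1885, q=103

1885/103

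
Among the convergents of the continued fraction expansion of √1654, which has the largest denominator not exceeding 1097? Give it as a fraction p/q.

14885/366

√1654 = [40; 1, 2, 40, 2, 1, 80, …] (period length 6).
Convergents:
  p_0/q_0 = 40/1
  p_1/q_1 = 41/1
  p_2/q_2 = 122/3
  p_3/q_3 = 4921/121
  p_4/q_4 = 9964/245
  p_5/q_5 = 14885/366
  p_6/q_6 = 1200764/29525
q_5 = 366 ≤ 1097 < 29525 = q_6, so the answer is 14885/366.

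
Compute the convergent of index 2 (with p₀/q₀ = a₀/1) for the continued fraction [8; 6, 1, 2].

Using pₖ = aₖpₖ₋₁ + pₖ₋₂, qₖ = aₖqₖ₋₁ + qₖ₋₂ (with p₋₁=1, p₋₂=0, q₋₁=0, q₋₂=1):
  k=0: a=8, p=8, q=1
  k=1: a=6, p=49, q=6
  k=2: a=1, p=57, q=7

57/7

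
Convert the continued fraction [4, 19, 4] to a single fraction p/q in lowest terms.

312/77

Using pₖ = aₖpₖ₋₁ + pₖ₋₂ and qₖ = aₖqₖ₋₁ + qₖ₋₂:
  k=0: a=4, p=4, q=1
  k=1: a=19, p=77, q=19
  k=2: a=4, p=312, q=77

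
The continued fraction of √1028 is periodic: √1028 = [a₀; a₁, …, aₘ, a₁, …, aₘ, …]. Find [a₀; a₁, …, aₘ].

[32; 16, 64]

a₀ = ⌊√1028⌋ = 32.
With m₀=0, d₀=1 and mₖ₊₁ = dₖaₖ − mₖ, dₖ₊₁ = (n − mₖ₊₁²)/dₖ, aₖ₊₁ = ⌊(a₀+mₖ₊₁)/dₖ₊₁⌋:
  k=1: m=32, d=4, a=16
  k=2: m=32, d=1, a=64
d=1 and a=2a₀=64 at k=2, so the next step gives (m, d) = (32, 4) again — its k=1 value — and the period has length 2.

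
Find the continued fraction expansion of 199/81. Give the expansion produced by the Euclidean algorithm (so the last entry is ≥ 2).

[2; 2, 5, 3, 2]

199 = 2×81 + 37
81 = 2×37 + 7
37 = 5×7 + 2
7 = 3×2 + 1
2 = 2×1 + 0  (stop)
So 199/81 = [2; 2, 5, 3, 2].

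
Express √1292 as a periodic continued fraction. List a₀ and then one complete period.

a₀ = ⌊√1292⌋ = 35.
With m₀=0, d₀=1 and mₖ₊₁ = dₖaₖ − mₖ, dₖ₊₁ = (n − mₖ₊₁²)/dₖ, aₖ₊₁ = ⌊(a₀+mₖ₊₁)/dₖ₊₁⌋:
  k=1: m=35, d=67, a=1
  k=2: m=32, d=4, a=16
  k=3: m=32, d=67, a=1
  k=4: m=35, d=1, a=70
d=1 and a=2a₀=70 at k=4, so the next step gives (m, d) = (35, 67) again — its k=1 value — and the period has length 4.

[35; 1, 16, 1, 70]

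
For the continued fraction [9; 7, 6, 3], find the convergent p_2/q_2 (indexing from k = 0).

393/43

Using pₖ = aₖpₖ₋₁ + pₖ₋₂, qₖ = aₖqₖ₋₁ + qₖ₋₂ (with p₋₁=1, p₋₂=0, q₋₁=0, q₋₂=1):
  k=0: a=9, p=9, q=1
  k=1: a=7, p=64, q=7
  k=2: a=6, p=393, q=43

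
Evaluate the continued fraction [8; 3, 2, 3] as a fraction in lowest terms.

Using pₖ = aₖpₖ₋₁ + pₖ₋₂ and qₖ = aₖqₖ₋₁ + qₖ₋₂:
  k=0: a=8, p=8, q=1
  k=1: a=3, p=25, q=3
  k=2: a=2, p=58, q=7
  k=3: a=3, p=199, q=24

199/24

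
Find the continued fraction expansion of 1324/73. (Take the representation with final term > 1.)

[18; 7, 3, 3]

1324 = 18*73 + 10
73 = 7*10 + 3
10 = 3*3 + 1
3 = 3*1 + 0  (stop)
So 1324/73 = [18; 7, 3, 3].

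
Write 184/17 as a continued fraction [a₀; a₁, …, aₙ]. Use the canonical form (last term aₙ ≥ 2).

[10; 1, 4, 1, 2]

184 = 10*17 + 14
17 = 1*14 + 3
14 = 4*3 + 2
3 = 1*2 + 1
2 = 2*1 + 0  (stop)
So 184/17 = [10; 1, 4, 1, 2].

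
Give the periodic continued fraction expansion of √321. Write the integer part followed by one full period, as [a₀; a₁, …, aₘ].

[17; 1, 10, 1, 34]

a₀ = ⌊√321⌋ = 17.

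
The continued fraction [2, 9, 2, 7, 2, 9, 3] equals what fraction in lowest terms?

18761/8910

Fold from the inside: start with 3/1.
  9 + 1/3 = 28/3
  2 + 3/28 = 59/28
  7 + 28/59 = 441/59
  2 + 59/441 = 941/441
  9 + 441/941 = 8910/941
  2 + 941/8910 = 18761/8910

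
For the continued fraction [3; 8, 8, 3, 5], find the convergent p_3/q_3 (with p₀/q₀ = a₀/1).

Using pₖ = aₖpₖ₋₁ + pₖ₋₂, qₖ = aₖqₖ₋₁ + qₖ₋₂ (with p₋₁=1, p₋₂=0, q₋₁=0, q₋₂=1):
  k=0: a=3, p=3, q=1
  k=1: a=8, p=25, q=8
  k=2: a=8, p=203, q=65
  k=3: a=3, p=634, q=203

634/203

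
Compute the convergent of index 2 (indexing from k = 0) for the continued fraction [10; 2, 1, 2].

31/3

Using pₖ = aₖpₖ₋₁ + pₖ₋₂, qₖ = aₖqₖ₋₁ + qₖ₋₂ (with p₋₁=1, p₋₂=0, q₋₁=0, q₋₂=1):
  k=0: a=10, p=10, q=1
  k=1: a=2, p=21, q=2
  k=2: a=1, p=31, q=3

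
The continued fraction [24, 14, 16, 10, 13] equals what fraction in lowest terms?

713877/29657

Fold from the inside: start with 13/1.
  10 + 1/13 = 131/13
  16 + 13/131 = 2109/131
  14 + 131/2109 = 29657/2109
  24 + 2109/29657 = 713877/29657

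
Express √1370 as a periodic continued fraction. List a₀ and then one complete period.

a₀ = ⌊√1370⌋ = 37.
With m₀=0, d₀=1 and mₖ₊₁ = dₖaₖ − mₖ, dₖ₊₁ = (n − mₖ₊₁²)/dₖ, aₖ₊₁ = ⌊(a₀+mₖ₊₁)/dₖ₊₁⌋:
  k=1: m=37, d=1, a=74
d=1 and a=2a₀=74 at k=1, so the next step gives (m, d) = (37, 1) again — its k=1 value — and the period has length 1.

[37; 74]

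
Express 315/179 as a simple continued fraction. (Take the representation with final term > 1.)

[1; 1, 3, 6, 7]

315 = 1×179 + 136
179 = 1×136 + 43
136 = 3×43 + 7
43 = 6×7 + 1
7 = 7×1 + 0  (stop)
So 315/179 = [1; 1, 3, 6, 7].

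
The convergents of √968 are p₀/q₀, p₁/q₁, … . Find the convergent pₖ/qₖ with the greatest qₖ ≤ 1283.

19601/630

√968 = [31; 8, 1, 6, 1, 8, 62, …] (period length 6).
Convergents:
  p_0/q_0 = 31/1
  p_1/q_1 = 249/8
  p_2/q_2 = 280/9
  p_3/q_3 = 1929/62
  p_4/q_4 = 2209/71
  p_5/q_5 = 19601/630
  p_6/q_6 = 1217471/39131
q_5 = 630 ≤ 1283 < 39131 = q_6, so the answer is 19601/630.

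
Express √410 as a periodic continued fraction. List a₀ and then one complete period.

a₀ = ⌊√410⌋ = 20.

[20; 4, 40]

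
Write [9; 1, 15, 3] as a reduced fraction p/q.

Using pₖ = aₖpₖ₋₁ + pₖ₋₂ and qₖ = aₖqₖ₋₁ + qₖ₋₂:
  k=0: a=9, p=9, q=1
  k=1: a=1, p=10, q=1
  k=2: a=15, p=159, q=16
  k=3: a=3, p=487, q=49

487/49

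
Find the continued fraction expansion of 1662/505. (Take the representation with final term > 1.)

[3; 3, 2, 3, 2, 1, 2, 2]

1662 = 3×505 + 147
505 = 3×147 + 64
147 = 2×64 + 19
64 = 3×19 + 7
19 = 2×7 + 5
7 = 1×5 + 2
5 = 2×2 + 1
2 = 2×1 + 0  (stop)
So 1662/505 = [3; 3, 2, 3, 2, 1, 2, 2].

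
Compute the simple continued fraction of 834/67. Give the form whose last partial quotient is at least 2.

[12; 2, 4, 3, 2]

834 = 12×67 + 30
67 = 2×30 + 7
30 = 4×7 + 2
7 = 3×2 + 1
2 = 2×1 + 0  (stop)
So 834/67 = [12; 2, 4, 3, 2].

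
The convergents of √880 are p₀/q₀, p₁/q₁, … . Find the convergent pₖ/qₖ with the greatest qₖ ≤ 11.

89/3

√880 = [29; 1, 1, 1, 58, …] (period length 4).
Convergents:
  p_0/q_0 = 29/1
  p_1/q_1 = 30/1
  p_2/q_2 = 59/2
  p_3/q_3 = 89/3
  p_4/q_4 = 5221/176
q_3 = 3 ≤ 11 < 176 = q_4, so the answer is 89/3.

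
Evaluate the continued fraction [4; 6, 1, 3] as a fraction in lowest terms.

112/27

Fold from the inside: start with 3/1.
  1 + 1/3 = 4/3
  6 + 3/4 = 27/4
  4 + 4/27 = 112/27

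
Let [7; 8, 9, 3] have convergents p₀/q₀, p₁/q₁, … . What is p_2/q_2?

Using pₖ = aₖpₖ₋₁ + pₖ₋₂, qₖ = aₖqₖ₋₁ + qₖ₋₂ (with p₋₁=1, p₋₂=0, q₋₁=0, q₋₂=1):
  k=0: a=7, p=7, q=1
  k=1: a=8, p=57, q=8
  k=2: a=9, p=520, q=73

520/73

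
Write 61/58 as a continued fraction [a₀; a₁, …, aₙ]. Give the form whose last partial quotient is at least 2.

[1; 19, 3]

61 = 1*58 + 3
58 = 19*3 + 1
3 = 3*1 + 0  (stop)
So 61/58 = [1; 19, 3].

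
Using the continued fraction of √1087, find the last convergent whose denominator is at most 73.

√1087 = [32; 1, 31, 1, 64, …] (period length 4).
Convergents:
  p_0/q_0 = 32/1
  p_1/q_1 = 33/1
  p_2/q_2 = 1055/32
  p_3/q_3 = 1088/33
  p_4/q_4 = 70687/2144
q_3 = 33 ≤ 73 < 2144 = q_4, so the answer is 1088/33.

1088/33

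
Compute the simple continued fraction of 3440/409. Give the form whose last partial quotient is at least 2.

3440 = 8×409 + 168
409 = 2×168 + 73
168 = 2×73 + 22
73 = 3×22 + 7
22 = 3×7 + 1
7 = 7×1 + 0  (stop)
So 3440/409 = [8; 2, 2, 3, 3, 7].

[8; 2, 2, 3, 3, 7]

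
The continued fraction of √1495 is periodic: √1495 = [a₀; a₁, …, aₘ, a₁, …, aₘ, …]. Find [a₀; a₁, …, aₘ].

[38; 1, 1, 1, 76]

a₀ = ⌊√1495⌋ = 38.
With m₀=0, d₀=1 and mₖ₊₁ = dₖaₖ − mₖ, dₖ₊₁ = (n − mₖ₊₁²)/dₖ, aₖ₊₁ = ⌊(a₀+mₖ₊₁)/dₖ₊₁⌋:
  k=1: m=38, d=51, a=1
  k=2: m=13, d=26, a=1
  k=3: m=13, d=51, a=1
  k=4: m=38, d=1, a=76
d=1 and a=2a₀=76 at k=4, so the next step gives (m, d) = (38, 51) again — its k=1 value — and the period has length 4.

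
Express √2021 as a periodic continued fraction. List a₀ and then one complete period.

[44; 1, 21, 2, 21, 1, 88]

a₀ = ⌊√2021⌋ = 44.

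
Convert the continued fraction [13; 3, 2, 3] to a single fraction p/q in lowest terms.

Using pₖ = aₖpₖ₋₁ + pₖ₋₂ and qₖ = aₖqₖ₋₁ + qₖ₋₂:
  k=0: a=13, p=13, q=1
  k=1: a=3, p=40, q=3
  k=2: a=2, p=93, q=7
  k=3: a=3, p=319, q=24

319/24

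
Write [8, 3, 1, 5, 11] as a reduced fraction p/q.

2123/257

Fold from the inside: start with 11/1.
  5 + 1/11 = 56/11
  1 + 11/56 = 67/56
  3 + 56/67 = 257/67
  8 + 67/257 = 2123/257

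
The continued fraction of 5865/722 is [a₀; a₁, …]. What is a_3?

5865 = 8·722 + 89   →  a_0 = 8
722 = 8·89 + 10   →  a_1 = 8
89 = 8·10 + 9   →  a_2 = 8
10 = 1·9 + 1   →  a_3 = 1

1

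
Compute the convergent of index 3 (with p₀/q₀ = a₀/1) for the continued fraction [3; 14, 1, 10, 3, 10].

503/164

Using pₖ = aₖpₖ₋₁ + pₖ₋₂, qₖ = aₖqₖ₋₁ + qₖ₋₂ (with p₋₁=1, p₋₂=0, q₋₁=0, q₋₂=1):
  k=0: a=3, p=3, q=1
  k=1: a=14, p=43, q=14
  k=2: a=1, p=46, q=15
  k=3: a=10, p=503, q=164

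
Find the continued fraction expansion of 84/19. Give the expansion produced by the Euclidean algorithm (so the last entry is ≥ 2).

84 = 4*19 + 8
19 = 2*8 + 3
8 = 2*3 + 2
3 = 1*2 + 1
2 = 2*1 + 0  (stop)
So 84/19 = [4; 2, 2, 1, 2].

[4; 2, 2, 1, 2]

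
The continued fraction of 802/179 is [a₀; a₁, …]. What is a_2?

12

802 = 4·179 + 86   →  a_0 = 4
179 = 2·86 + 7   →  a_1 = 2
86 = 12·7 + 2   →  a_2 = 12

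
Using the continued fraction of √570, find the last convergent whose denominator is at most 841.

√570 = [23; 1, 6, 1, 46, …] (period length 4).
Convergents:
  p_0/q_0 = 23/1
  p_1/q_1 = 24/1
  p_2/q_2 = 167/7
  p_3/q_3 = 191/8
  p_4/q_4 = 8953/375
  p_5/q_5 = 9144/383
  p_6/q_6 = 63817/2673
q_5 = 383 ≤ 841 < 2673 = q_6, so the answer is 9144/383.

9144/383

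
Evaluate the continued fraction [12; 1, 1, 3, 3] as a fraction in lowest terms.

289/23

Fold from the inside: start with 3/1.
  3 + 1/3 = 10/3
  1 + 3/10 = 13/10
  1 + 10/13 = 23/13
  12 + 13/23 = 289/23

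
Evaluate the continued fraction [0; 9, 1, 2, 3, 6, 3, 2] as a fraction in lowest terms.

Using pₖ = aₖpₖ₋₁ + pₖ₋₂ and qₖ = aₖqₖ₋₁ + qₖ₋₂:
  k=0: a=0, p=0, q=1
  k=1: a=9, p=1, q=9
  k=2: a=1, p=1, q=10
  k=3: a=2, p=3, q=29
  k=4: a=3, p=10, q=97
  k=5: a=6, p=63, q=611
  k=6: a=3, p=199, q=1930
  k=7: a=2, p=461, q=4471

461/4471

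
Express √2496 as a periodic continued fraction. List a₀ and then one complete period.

a₀ = ⌊√2496⌋ = 49.
With m₀=0, d₀=1 and mₖ₊₁ = dₖaₖ − mₖ, dₖ₊₁ = (n − mₖ₊₁²)/dₖ, aₖ₊₁ = ⌊(a₀+mₖ₊₁)/dₖ₊₁⌋:
  k=1: m=49, d=95, a=1
  k=2: m=46, d=4, a=23
  k=3: m=46, d=95, a=1
  k=4: m=49, d=1, a=98
d=1 and a=2a₀=98 at k=4, so the next step gives (m, d) = (49, 95) again — its k=1 value — and the period has length 4.

[49; 1, 23, 1, 98]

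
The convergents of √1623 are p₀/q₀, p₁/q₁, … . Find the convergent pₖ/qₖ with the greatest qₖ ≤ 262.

√1623 = [40; 3, 2, 26, 2, 3, 80, …] (period length 6).
Convergents:
  p_0/q_0 = 40/1
  p_1/q_1 = 121/3
  p_2/q_2 = 282/7
  p_3/q_3 = 7453/185
  p_4/q_4 = 15188/377
q_3 = 185 ≤ 262 < 377 = q_4, so the answer is 7453/185.

7453/185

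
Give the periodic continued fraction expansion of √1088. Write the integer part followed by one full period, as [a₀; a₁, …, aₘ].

[32; 1, 64]

a₀ = ⌊√1088⌋ = 32.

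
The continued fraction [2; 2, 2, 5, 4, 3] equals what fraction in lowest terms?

881/366

Fold from the inside: start with 3/1.
  4 + 1/3 = 13/3
  5 + 3/13 = 68/13
  2 + 13/68 = 149/68
  2 + 68/149 = 366/149
  2 + 149/366 = 881/366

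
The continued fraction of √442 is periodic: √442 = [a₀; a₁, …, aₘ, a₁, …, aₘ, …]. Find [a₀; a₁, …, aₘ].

a₀ = ⌊√442⌋ = 21.
With m₀=0, d₀=1 and mₖ₊₁ = dₖaₖ − mₖ, dₖ₊₁ = (n − mₖ₊₁²)/dₖ, aₖ₊₁ = ⌊(a₀+mₖ₊₁)/dₖ₊₁⌋:
  k=1: m=21, d=1, a=42
d=1 and a=2a₀=42 at k=1, so the next step gives (m, d) = (21, 1) again — its k=1 value — and the period has length 1.

[21; 42]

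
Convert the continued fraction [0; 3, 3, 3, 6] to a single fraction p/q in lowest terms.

63/208

Using pₖ = aₖpₖ₋₁ + pₖ₋₂ and qₖ = aₖqₖ₋₁ + qₖ₋₂:
  k=0: a=0, p=0, q=1
  k=1: a=3, p=1, q=3
  k=2: a=3, p=3, q=10
  k=3: a=3, p=10, q=33
  k=4: a=6, p=63, q=208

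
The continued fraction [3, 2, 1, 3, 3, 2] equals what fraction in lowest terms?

Using pₖ = aₖpₖ₋₁ + pₖ₋₂ and qₖ = aₖqₖ₋₁ + qₖ₋₂:
  k=0: a=3, p=3, q=1
  k=1: a=2, p=7, q=2
  k=2: a=1, p=10, q=3
  k=3: a=3, p=37, q=11
  k=4: a=3, p=121, q=36
  k=5: a=2, p=279, q=83

279/83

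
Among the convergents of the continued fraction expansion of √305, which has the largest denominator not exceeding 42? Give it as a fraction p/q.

√305 = [17; 2, 6, 2, 34, …] (period length 4).
Convergents:
  p_0/q_0 = 17/1
  p_1/q_1 = 35/2
  p_2/q_2 = 227/13
  p_3/q_3 = 489/28
  p_4/q_4 = 16853/965
q_3 = 28 ≤ 42 < 965 = q_4, so the answer is 489/28.

489/28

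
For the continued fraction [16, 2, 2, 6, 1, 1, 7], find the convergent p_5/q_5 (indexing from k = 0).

Using pₖ = aₖpₖ₋₁ + pₖ₋₂, qₖ = aₖqₖ₋₁ + qₖ₋₂ (with p₋₁=1, p₋₂=0, q₋₁=0, q₋₂=1):
  k=0: a=16, p=16, q=1
  k=1: a=2, p=33, q=2
  k=2: a=2, p=82, q=5
  k=3: a=6, p=525, q=32
  k=4: a=1, p=607, q=37
  k=5: a=1, p=1132, q=69

1132/69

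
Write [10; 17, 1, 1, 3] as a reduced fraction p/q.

Using pₖ = aₖpₖ₋₁ + pₖ₋₂ and qₖ = aₖqₖ₋₁ + qₖ₋₂:
  k=0: a=10, p=10, q=1
  k=1: a=17, p=171, q=17
  k=2: a=1, p=181, q=18
  k=3: a=1, p=352, q=35
  k=4: a=3, p=1237, q=123

1237/123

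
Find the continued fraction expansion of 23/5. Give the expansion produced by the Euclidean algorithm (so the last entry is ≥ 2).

[4; 1, 1, 2]

23 = 4*5 + 3
5 = 1*3 + 2
3 = 1*2 + 1
2 = 2*1 + 0  (stop)
So 23/5 = [4; 1, 1, 2].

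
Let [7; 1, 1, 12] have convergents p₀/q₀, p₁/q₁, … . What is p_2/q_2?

Using pₖ = aₖpₖ₋₁ + pₖ₋₂, qₖ = aₖqₖ₋₁ + qₖ₋₂ (with p₋₁=1, p₋₂=0, q₋₁=0, q₋₂=1):
  k=0: a=7, p=7, q=1
  k=1: a=1, p=8, q=1
  k=2: a=1, p=15, q=2

15/2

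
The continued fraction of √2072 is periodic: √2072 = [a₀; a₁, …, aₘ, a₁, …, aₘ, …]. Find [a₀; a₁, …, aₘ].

[45; 1, 1, 12, 1, 1, 90]

a₀ = ⌊√2072⌋ = 45.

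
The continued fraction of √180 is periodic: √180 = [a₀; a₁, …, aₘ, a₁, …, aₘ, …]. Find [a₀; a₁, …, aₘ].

a₀ = ⌊√180⌋ = 13.
With m₀=0, d₀=1 and mₖ₊₁ = dₖaₖ − mₖ, dₖ₊₁ = (n − mₖ₊₁²)/dₖ, aₖ₊₁ = ⌊(a₀+mₖ₊₁)/dₖ₊₁⌋:
  k=1: m=13, d=11, a=2
  k=2: m=9, d=9, a=2
  k=3: m=9, d=11, a=2
  k=4: m=13, d=1, a=26
d=1 and a=2a₀=26 at k=4, so the next step gives (m, d) = (13, 11) again — its k=1 value — and the period has length 4.

[13; 2, 2, 2, 26]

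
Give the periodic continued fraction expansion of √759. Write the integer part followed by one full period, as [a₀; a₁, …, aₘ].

a₀ = ⌊√759⌋ = 27.
With m₀=0, d₀=1 and mₖ₊₁ = dₖaₖ − mₖ, dₖ₊₁ = (n − mₖ₊₁²)/dₖ, aₖ₊₁ = ⌊(a₀+mₖ₊₁)/dₖ₊₁⌋:
  k=1: m=27, d=30, a=1
  k=2: m=3, d=25, a=1
  k=3: m=22, d=11, a=4
  k=4: m=22, d=25, a=1
  k=5: m=3, d=30, a=1
  k=6: m=27, d=1, a=54
d=1 and a=2a₀=54 at k=6, so the next step gives (m, d) = (27, 30) again — its k=1 value — and the period has length 6.

[27; 1, 1, 4, 1, 1, 54]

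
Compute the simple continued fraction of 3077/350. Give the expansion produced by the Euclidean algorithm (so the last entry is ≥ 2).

3077 = 8×350 + 277
350 = 1×277 + 73
277 = 3×73 + 58
73 = 1×58 + 15
58 = 3×15 + 13
15 = 1×13 + 2
13 = 6×2 + 1
2 = 2×1 + 0  (stop)
So 3077/350 = [8; 1, 3, 1, 3, 1, 6, 2].

[8; 1, 3, 1, 3, 1, 6, 2]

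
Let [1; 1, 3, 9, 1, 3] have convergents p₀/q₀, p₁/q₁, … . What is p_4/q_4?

72/41

Using pₖ = aₖpₖ₋₁ + pₖ₋₂, qₖ = aₖqₖ₋₁ + qₖ₋₂ (with p₋₁=1, p₋₂=0, q₋₁=0, q₋₂=1):
  k=0: a=1, p=1, q=1
  k=1: a=1, p=2, q=1
  k=2: a=3, p=7, q=4
  k=3: a=9, p=65, q=37
  k=4: a=1, p=72, q=41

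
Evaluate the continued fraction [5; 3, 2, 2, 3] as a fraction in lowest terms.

Using pₖ = aₖpₖ₋₁ + pₖ₋₂ and qₖ = aₖqₖ₋₁ + qₖ₋₂:
  k=0: a=5, p=5, q=1
  k=1: a=3, p=16, q=3
  k=2: a=2, p=37, q=7
  k=3: a=2, p=90, q=17
  k=4: a=3, p=307, q=58

307/58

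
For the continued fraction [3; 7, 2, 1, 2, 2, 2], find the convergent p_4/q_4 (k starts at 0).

185/59

Using pₖ = aₖpₖ₋₁ + pₖ₋₂, qₖ = aₖqₖ₋₁ + qₖ₋₂ (with p₋₁=1, p₋₂=0, q₋₁=0, q₋₂=1):
  k=0: a=3, p=3, q=1
  k=1: a=7, p=22, q=7
  k=2: a=2, p=47, q=15
  k=3: a=1, p=69, q=22
  k=4: a=2, p=185, q=59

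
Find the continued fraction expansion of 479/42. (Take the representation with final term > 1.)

[11; 2, 2, 8]

479 = 11×42 + 17
42 = 2×17 + 8
17 = 2×8 + 1
8 = 8×1 + 0  (stop)
So 479/42 = [11; 2, 2, 8].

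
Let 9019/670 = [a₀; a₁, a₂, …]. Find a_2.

5

9019 = 13·670 + 309   →  a_0 = 13
670 = 2·309 + 52   →  a_1 = 2
309 = 5·52 + 49   →  a_2 = 5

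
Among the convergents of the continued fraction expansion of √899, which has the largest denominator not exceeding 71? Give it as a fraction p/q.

1799/60

√899 = [29; 1, 58, …] (period length 2).
Convergents:
  p_0/q_0 = 29/1
  p_1/q_1 = 30/1
  p_2/q_2 = 1769/59
  p_3/q_3 = 1799/60
  p_4/q_4 = 106111/3539
q_3 = 60 ≤ 71 < 3539 = q_4, so the answer is 1799/60.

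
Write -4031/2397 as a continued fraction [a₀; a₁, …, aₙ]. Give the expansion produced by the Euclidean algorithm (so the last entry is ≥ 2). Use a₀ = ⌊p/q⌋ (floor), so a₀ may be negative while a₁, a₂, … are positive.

-4031 = -2×2397 + 763
2397 = 3×763 + 108
763 = 7×108 + 7
108 = 15×7 + 3
7 = 2×3 + 1
3 = 3×1 + 0  (stop)
So -4031/2397 = [-2; 3, 7, 15, 2, 3].

[-2; 3, 7, 15, 2, 3]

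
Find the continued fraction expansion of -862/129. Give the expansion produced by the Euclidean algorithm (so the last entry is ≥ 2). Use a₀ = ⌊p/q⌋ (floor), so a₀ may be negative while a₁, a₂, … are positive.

-862 = -7×129 + 41
129 = 3×41 + 6
41 = 6×6 + 5
6 = 1×5 + 1
5 = 5×1 + 0  (stop)
So -862/129 = [-7; 3, 6, 1, 5].

[-7; 3, 6, 1, 5]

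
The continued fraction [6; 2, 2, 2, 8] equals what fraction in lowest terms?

Fold from the inside: start with 8/1.
  2 + 1/8 = 17/8
  2 + 8/17 = 42/17
  2 + 17/42 = 101/42
  6 + 42/101 = 648/101

648/101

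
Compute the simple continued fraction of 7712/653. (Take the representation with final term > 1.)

[11; 1, 4, 3, 1, 3, 8]

7712 = 11*653 + 529
653 = 1*529 + 124
529 = 4*124 + 33
124 = 3*33 + 25
33 = 1*25 + 8
25 = 3*8 + 1
8 = 8*1 + 0  (stop)
So 7712/653 = [11; 1, 4, 3, 1, 3, 8].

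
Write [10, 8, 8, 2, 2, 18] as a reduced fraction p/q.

63533/6276

Using pₖ = aₖpₖ₋₁ + pₖ₋₂ and qₖ = aₖqₖ₋₁ + qₖ₋₂:
  k=0: a=10, p=10, q=1
  k=1: a=8, p=81, q=8
  k=2: a=8, p=658, q=65
  k=3: a=2, p=1397, q=138
  k=4: a=2, p=3452, q=341
  k=5: a=18, p=63533, q=6276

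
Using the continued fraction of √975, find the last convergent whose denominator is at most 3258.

√975 = [31; 4, 2, 4, 62, …] (period length 4).
Convergents:
  p_0/q_0 = 31/1
  p_1/q_1 = 125/4
  p_2/q_2 = 281/9
  p_3/q_3 = 1249/40
  p_4/q_4 = 77719/2489
  p_5/q_5 = 312125/9996
q_4 = 2489 ≤ 3258 < 9996 = q_5, so the answer is 77719/2489.

77719/2489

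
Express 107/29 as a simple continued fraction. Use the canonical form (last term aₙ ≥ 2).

107 = 3×29 + 20
29 = 1×20 + 9
20 = 2×9 + 2
9 = 4×2 + 1
2 = 2×1 + 0  (stop)
So 107/29 = [3; 1, 2, 4, 2].

[3; 1, 2, 4, 2]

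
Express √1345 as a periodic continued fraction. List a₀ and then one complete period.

[36; 1, 2, 14, 2, 1, 72]

a₀ = ⌊√1345⌋ = 36.
With m₀=0, d₀=1 and mₖ₊₁ = dₖaₖ − mₖ, dₖ₊₁ = (n − mₖ₊₁²)/dₖ, aₖ₊₁ = ⌊(a₀+mₖ₊₁)/dₖ₊₁⌋:
  k=1: m=36, d=49, a=1
  k=2: m=13, d=24, a=2
  k=3: m=35, d=5, a=14
  k=4: m=35, d=24, a=2
  k=5: m=13, d=49, a=1
  k=6: m=36, d=1, a=72
d=1 and a=2a₀=72 at k=6, so the next step gives (m, d) = (36, 49) again — its k=1 value — and the period has length 6.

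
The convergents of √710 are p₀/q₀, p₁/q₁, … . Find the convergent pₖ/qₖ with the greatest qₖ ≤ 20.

453/17

√710 = [26; 1, 1, 1, 4, 1, 1, 1, 52, …] (period length 8).
Convergents:
  p_0/q_0 = 26/1
  p_1/q_1 = 27/1
  p_2/q_2 = 53/2
  p_3/q_3 = 80/3
  p_4/q_4 = 373/14
  p_5/q_5 = 453/17
  p_6/q_6 = 826/31
q_5 = 17 ≤ 20 < 31 = q_6, so the answer is 453/17.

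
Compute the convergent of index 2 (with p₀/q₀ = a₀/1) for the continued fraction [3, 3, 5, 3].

Using pₖ = aₖpₖ₋₁ + pₖ₋₂, qₖ = aₖqₖ₋₁ + qₖ₋₂ (with p₋₁=1, p₋₂=0, q₋₁=0, q₋₂=1):
  k=0: a=3, p=3, q=1
  k=1: a=3, p=10, q=3
  k=2: a=5, p=53, q=16

53/16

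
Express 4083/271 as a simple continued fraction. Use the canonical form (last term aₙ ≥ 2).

4083 = 15*271 + 18
271 = 15*18 + 1
18 = 18*1 + 0  (stop)
So 4083/271 = [15; 15, 18].

[15; 15, 18]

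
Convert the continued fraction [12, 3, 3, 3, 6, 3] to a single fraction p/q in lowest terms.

8083/657

Using pₖ = aₖpₖ₋₁ + pₖ₋₂ and qₖ = aₖqₖ₋₁ + qₖ₋₂:
  k=0: a=12, p=12, q=1
  k=1: a=3, p=37, q=3
  k=2: a=3, p=123, q=10
  k=3: a=3, p=406, q=33
  k=4: a=6, p=2559, q=208
  k=5: a=3, p=8083, q=657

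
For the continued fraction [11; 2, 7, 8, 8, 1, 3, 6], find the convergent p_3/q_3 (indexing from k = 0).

1399/122

Using pₖ = aₖpₖ₋₁ + pₖ₋₂, qₖ = aₖqₖ₋₁ + qₖ₋₂ (with p₋₁=1, p₋₂=0, q₋₁=0, q₋₂=1):
  k=0: a=11, p=11, q=1
  k=1: a=2, p=23, q=2
  k=2: a=7, p=172, q=15
  k=3: a=8, p=1399, q=122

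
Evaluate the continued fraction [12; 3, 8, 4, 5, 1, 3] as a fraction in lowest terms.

Fold from the inside: start with 3/1.
  1 + 1/3 = 4/3
  5 + 3/4 = 23/4
  4 + 4/23 = 96/23
  8 + 23/96 = 791/96
  3 + 96/791 = 2469/791
  12 + 791/2469 = 30419/2469

30419/2469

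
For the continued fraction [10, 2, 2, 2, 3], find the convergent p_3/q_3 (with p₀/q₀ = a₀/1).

125/12

Using pₖ = aₖpₖ₋₁ + pₖ₋₂, qₖ = aₖqₖ₋₁ + qₖ₋₂ (with p₋₁=1, p₋₂=0, q₋₁=0, q₋₂=1):
  k=0: a=10, p=10, q=1
  k=1: a=2, p=21, q=2
  k=2: a=2, p=52, q=5
  k=3: a=2, p=125, q=12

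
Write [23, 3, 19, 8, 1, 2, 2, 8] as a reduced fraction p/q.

699572/29989

Using pₖ = aₖpₖ₋₁ + pₖ₋₂ and qₖ = aₖqₖ₋₁ + qₖ₋₂:
  k=0: a=23, p=23, q=1
  k=1: a=3, p=70, q=3
  k=2: a=19, p=1353, q=58
  k=3: a=8, p=10894, q=467
  k=4: a=1, p=12247, q=525
  k=5: a=2, p=35388, q=1517
  k=6: a=2, p=83023, q=3559
  k=7: a=8, p=699572, q=29989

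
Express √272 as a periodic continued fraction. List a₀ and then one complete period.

a₀ = ⌊√272⌋ = 16.

[16; 2, 32]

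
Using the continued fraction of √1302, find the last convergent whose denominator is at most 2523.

31212/865

√1302 = [36; 12, 72, …] (period length 2).
Convergents:
  p_0/q_0 = 36/1
  p_1/q_1 = 433/12
  p_2/q_2 = 31212/865
  p_3/q_3 = 374977/10392
q_2 = 865 ≤ 2523 < 10392 = q_3, so the answer is 31212/865.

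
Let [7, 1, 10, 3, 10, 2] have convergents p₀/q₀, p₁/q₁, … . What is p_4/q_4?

Using pₖ = aₖpₖ₋₁ + pₖ₋₂, qₖ = aₖqₖ₋₁ + qₖ₋₂ (with p₋₁=1, p₋₂=0, q₋₁=0, q₋₂=1):
  k=0: a=7, p=7, q=1
  k=1: a=1, p=8, q=1
  k=2: a=10, p=87, q=11
  k=3: a=3, p=269, q=34
  k=4: a=10, p=2777, q=351

2777/351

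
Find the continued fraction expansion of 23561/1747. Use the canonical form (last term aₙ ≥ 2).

[13; 2, 18, 11, 1, 3]

23561 = 13·1747 + 850
1747 = 2·850 + 47
850 = 18·47 + 4
47 = 11·4 + 3
4 = 1·3 + 1
3 = 3·1 + 0  (stop)
So 23561/1747 = [13; 2, 18, 11, 1, 3].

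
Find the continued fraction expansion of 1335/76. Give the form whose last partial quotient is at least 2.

1335 = 17×76 + 43
76 = 1×43 + 33
43 = 1×33 + 10
33 = 3×10 + 3
10 = 3×3 + 1
3 = 3×1 + 0  (stop)
So 1335/76 = [17; 1, 1, 3, 3, 3].

[17; 1, 1, 3, 3, 3]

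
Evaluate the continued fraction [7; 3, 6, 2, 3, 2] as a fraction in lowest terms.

Fold from the inside: start with 2/1.
  3 + 1/2 = 7/2
  2 + 2/7 = 16/7
  6 + 7/16 = 103/16
  3 + 16/103 = 325/103
  7 + 103/325 = 2378/325

2378/325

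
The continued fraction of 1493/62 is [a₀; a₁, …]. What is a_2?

1493 = 24·62 + 5   →  a_0 = 24
62 = 12·5 + 2   →  a_1 = 12
5 = 2·2 + 1   →  a_2 = 2

2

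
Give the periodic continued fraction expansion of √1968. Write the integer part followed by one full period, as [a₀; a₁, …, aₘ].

a₀ = ⌊√1968⌋ = 44.
With m₀=0, d₀=1 and mₖ₊₁ = dₖaₖ − mₖ, dₖ₊₁ = (n − mₖ₊₁²)/dₖ, aₖ₊₁ = ⌊(a₀+mₖ₊₁)/dₖ₊₁⌋:
  k=1: m=44, d=32, a=2
  k=2: m=20, d=49, a=1
  k=3: m=29, d=23, a=3
  k=4: m=40, d=16, a=5
  k=5: m=40, d=23, a=3
  k=6: m=29, d=49, a=1
  k=7: m=20, d=32, a=2
  k=8: m=44, d=1, a=88
d=1 and a=2a₀=88 at k=8, so the next step gives (m, d) = (44, 32) again — its k=1 value — and the period has length 8.

[44; 2, 1, 3, 5, 3, 1, 2, 88]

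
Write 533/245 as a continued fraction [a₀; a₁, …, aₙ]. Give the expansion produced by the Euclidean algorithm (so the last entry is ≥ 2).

533 = 2*245 + 43
245 = 5*43 + 30
43 = 1*30 + 13
30 = 2*13 + 4
13 = 3*4 + 1
4 = 4*1 + 0  (stop)
So 533/245 = [2; 5, 1, 2, 3, 4].

[2; 5, 1, 2, 3, 4]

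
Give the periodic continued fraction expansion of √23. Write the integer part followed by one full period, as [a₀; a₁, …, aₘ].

[4; 1, 3, 1, 8]

a₀ = ⌊√23⌋ = 4.
With m₀=0, d₀=1 and mₖ₊₁ = dₖaₖ − mₖ, dₖ₊₁ = (n − mₖ₊₁²)/dₖ, aₖ₊₁ = ⌊(a₀+mₖ₊₁)/dₖ₊₁⌋:
  k=1: m=4, d=7, a=1
  k=2: m=3, d=2, a=3
  k=3: m=3, d=7, a=1
  k=4: m=4, d=1, a=8
d=1 and a=2a₀=8 at k=4, so the next step gives (m, d) = (4, 7) again — its k=1 value — and the period has length 4.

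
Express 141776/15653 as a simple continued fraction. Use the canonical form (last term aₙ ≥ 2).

[9; 17, 2, 2, 3, 17, 3]

141776 = 9×15653 + 899
15653 = 17×899 + 370
899 = 2×370 + 159
370 = 2×159 + 52
159 = 3×52 + 3
52 = 17×3 + 1
3 = 3×1 + 0  (stop)
So 141776/15653 = [9; 17, 2, 2, 3, 17, 3].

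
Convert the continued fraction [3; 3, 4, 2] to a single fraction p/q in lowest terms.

Fold from the inside: start with 2/1.
  4 + 1/2 = 9/2
  3 + 2/9 = 29/9
  3 + 9/29 = 96/29

96/29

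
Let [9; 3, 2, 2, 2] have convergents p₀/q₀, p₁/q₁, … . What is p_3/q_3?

Using pₖ = aₖpₖ₋₁ + pₖ₋₂, qₖ = aₖqₖ₋₁ + qₖ₋₂ (with p₋₁=1, p₋₂=0, q₋₁=0, q₋₂=1):
  k=0: a=9, p=9, q=1
  k=1: a=3, p=28, q=3
  k=2: a=2, p=65, q=7
  k=3: a=2, p=158, q=17

158/17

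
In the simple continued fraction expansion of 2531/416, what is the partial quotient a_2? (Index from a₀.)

2531 = 6·416 + 35   →  a_0 = 6
416 = 11·35 + 31   →  a_1 = 11
35 = 1·31 + 4   →  a_2 = 1

1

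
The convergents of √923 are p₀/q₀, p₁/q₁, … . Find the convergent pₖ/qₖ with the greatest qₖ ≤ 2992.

√923 = [30; 2, 1, 1, 1, 2, 60, …] (period length 6).
Convergents:
  p_0/q_0 = 30/1
  p_1/q_1 = 61/2
  p_2/q_2 = 91/3
  p_3/q_3 = 152/5
  p_4/q_4 = 243/8
  p_5/q_5 = 638/21
  p_6/q_6 = 38523/1268
  p_7/q_7 = 77684/2557
  p_8/q_8 = 116207/3825
q_7 = 2557 ≤ 2992 < 3825 = q_8, so the answer is 77684/2557.

77684/2557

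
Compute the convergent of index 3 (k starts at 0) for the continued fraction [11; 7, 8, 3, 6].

1983/178

Using pₖ = aₖpₖ₋₁ + pₖ₋₂, qₖ = aₖqₖ₋₁ + qₖ₋₂ (with p₋₁=1, p₋₂=0, q₋₁=0, q₋₂=1):
  k=0: a=11, p=11, q=1
  k=1: a=7, p=78, q=7
  k=2: a=8, p=635, q=57
  k=3: a=3, p=1983, q=178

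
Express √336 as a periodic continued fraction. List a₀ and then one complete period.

[18; 3, 36]

a₀ = ⌊√336⌋ = 18.
With m₀=0, d₀=1 and mₖ₊₁ = dₖaₖ − mₖ, dₖ₊₁ = (n − mₖ₊₁²)/dₖ, aₖ₊₁ = ⌊(a₀+mₖ₊₁)/dₖ₊₁⌋:
  k=1: m=18, d=12, a=3
  k=2: m=18, d=1, a=36
d=1 and a=2a₀=36 at k=2, so the next step gives (m, d) = (18, 12) again — its k=1 value — and the period has length 2.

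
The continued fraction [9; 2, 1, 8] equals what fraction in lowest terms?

Fold from the inside: start with 8/1.
  1 + 1/8 = 9/8
  2 + 8/9 = 26/9
  9 + 9/26 = 243/26

243/26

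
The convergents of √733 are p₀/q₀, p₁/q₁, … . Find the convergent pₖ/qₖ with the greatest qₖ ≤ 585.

√733 = [27; 13, 1, 1, 13, 54, …] (period length 5).
Convergents:
  p_0/q_0 = 27/1
  p_1/q_1 = 352/13
  p_2/q_2 = 379/14
  p_3/q_3 = 731/27
  p_4/q_4 = 9882/365
  p_5/q_5 = 534359/19737
q_4 = 365 ≤ 585 < 19737 = q_5, so the answer is 9882/365.

9882/365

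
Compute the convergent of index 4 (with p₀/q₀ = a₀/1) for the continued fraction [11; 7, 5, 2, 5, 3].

4801/431

Using pₖ = aₖpₖ₋₁ + pₖ₋₂, qₖ = aₖqₖ₋₁ + qₖ₋₂ (with p₋₁=1, p₋₂=0, q₋₁=0, q₋₂=1):
  k=0: a=11, p=11, q=1
  k=1: a=7, p=78, q=7
  k=2: a=5, p=401, q=36
  k=3: a=2, p=880, q=79
  k=4: a=5, p=4801, q=431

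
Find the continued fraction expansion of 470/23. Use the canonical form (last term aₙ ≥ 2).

[20; 2, 3, 3]

470 = 20·23 + 10
23 = 2·10 + 3
10 = 3·3 + 1
3 = 3·1 + 0  (stop)
So 470/23 = [20; 2, 3, 3].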